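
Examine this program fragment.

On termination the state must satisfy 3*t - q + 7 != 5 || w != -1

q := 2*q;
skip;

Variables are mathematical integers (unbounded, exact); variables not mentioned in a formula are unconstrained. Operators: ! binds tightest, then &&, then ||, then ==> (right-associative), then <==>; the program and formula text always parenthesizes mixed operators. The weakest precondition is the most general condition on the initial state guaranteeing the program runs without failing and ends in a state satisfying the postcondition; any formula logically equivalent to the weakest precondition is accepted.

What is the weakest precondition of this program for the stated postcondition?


Working backward. After the program, the postcondition 3*t - q + 7 != 5 || w != -1 must hold; in canonical form it is 3*t != q - 2 || w != -1.
Before skip: 3*t != q - 2 || w != -1
Before q := 2*q: 3*t != 2*q - 2 || w != -1
Answer: WP = 3*t != 2*q - 2 || w != -1


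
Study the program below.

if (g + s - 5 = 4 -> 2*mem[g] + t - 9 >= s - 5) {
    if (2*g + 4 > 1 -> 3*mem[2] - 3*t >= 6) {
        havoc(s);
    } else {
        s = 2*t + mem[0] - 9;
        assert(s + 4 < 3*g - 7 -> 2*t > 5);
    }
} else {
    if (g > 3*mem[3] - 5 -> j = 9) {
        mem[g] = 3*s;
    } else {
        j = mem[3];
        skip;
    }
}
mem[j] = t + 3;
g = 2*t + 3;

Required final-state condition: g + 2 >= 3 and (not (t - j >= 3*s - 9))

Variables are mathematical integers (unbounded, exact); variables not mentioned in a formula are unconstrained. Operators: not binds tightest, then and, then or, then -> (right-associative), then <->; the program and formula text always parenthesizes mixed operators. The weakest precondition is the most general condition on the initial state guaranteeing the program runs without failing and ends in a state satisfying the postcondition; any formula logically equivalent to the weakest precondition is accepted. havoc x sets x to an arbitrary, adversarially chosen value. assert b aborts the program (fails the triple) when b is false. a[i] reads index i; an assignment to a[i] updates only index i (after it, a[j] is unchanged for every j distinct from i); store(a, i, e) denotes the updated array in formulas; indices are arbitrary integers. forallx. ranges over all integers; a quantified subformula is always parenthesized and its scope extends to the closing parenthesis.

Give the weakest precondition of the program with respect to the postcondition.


Working backward. After the program, the postcondition g + 2 >= 3 and (not (t - j >= 3*s - 9)) must hold; in canonical form it is g >= 1 and (not (t >= j + 3*s - 9)).
Before g := 2*t + 3: 2*t >= -2 and (not (t >= j + 3*s - 9))
Before mem[j] := t + 3: 2*t >= -2 and (not (t >= j + 3*s - 9))
Then branch requires ((2*g > -3 -> 3*mem[2] >= 3*t + 6) -> (forall s_1. (2*t >= -2 and (not (t >= j + 3*s_1 - 9))))) and ((not (2*g > -3 -> 3*mem[2] >= 3*t + 6)) -> ((mem[0] + 2*t < 3*g - 2 -> 2*t > 5) and 2*t >= -2 and (not (3*mem[0] + j + 5*t <= 36)))); else branch requires ((g > 3*mem[3] - 5 -> j = 9) -> (2*t >= -2 and (not (t >= j + 3*s - 9)))) and ((not (g > 3*mem[3] - 5 -> j = 9)) -> (2*t >= -2 and (not (t >= mem[3] + 3*s - 9)))).
Before the if: ((g + s = 9 -> 2*mem[g] + t >= s + 4) -> (((2*g > -3 -> 3*mem[2] >= 3*t + 6) -> (forall s_1. (2*t >= -2 and (not (t >= j + 3*s_1 - 9))))) and ((not (2*g > -3 -> 3*mem[2] >= 3*t + 6)) -> ((mem[0] + 2*t < 3*g - 2 -> 2*t > 5) and 2*t >= -2 and (not (3*mem[0] + j + 5*t <= 36)))))) and ((not (g + s = 9 -> 2*mem[g] + t >= s + 4)) -> (((g > 3*mem[3] - 5 -> j = 9) -> (2*t >= -2 and (not (t >= j + 3*s - 9)))) and ((not (g > 3*mem[3] - 5 -> j = 9)) -> (2*t >= -2 and (not (t >= mem[3] + 3*s - 9))))))
Answer: WP = ((g + s = 9 -> 2*mem[g] + t >= s + 4) -> (((2*g > -3 -> 3*mem[2] >= 3*t + 6) -> (forall s_1. (2*t >= -2 and (not (t >= j + 3*s_1 - 9))))) and ((not (2*g > -3 -> 3*mem[2] >= 3*t + 6)) -> ((mem[0] + 2*t < 3*g - 2 -> 2*t > 5) and 2*t >= -2 and (not (3*mem[0] + j + 5*t <= 36)))))) and ((not (g + s = 9 -> 2*mem[g] + t >= s + 4)) -> (((g > 3*mem[3] - 5 -> j = 9) -> (2*t >= -2 and (not (t >= j + 3*s - 9)))) and ((not (g > 3*mem[3] - 5 -> j = 9)) -> (2*t >= -2 and (not (t >= mem[3] + 3*s - 9))))))


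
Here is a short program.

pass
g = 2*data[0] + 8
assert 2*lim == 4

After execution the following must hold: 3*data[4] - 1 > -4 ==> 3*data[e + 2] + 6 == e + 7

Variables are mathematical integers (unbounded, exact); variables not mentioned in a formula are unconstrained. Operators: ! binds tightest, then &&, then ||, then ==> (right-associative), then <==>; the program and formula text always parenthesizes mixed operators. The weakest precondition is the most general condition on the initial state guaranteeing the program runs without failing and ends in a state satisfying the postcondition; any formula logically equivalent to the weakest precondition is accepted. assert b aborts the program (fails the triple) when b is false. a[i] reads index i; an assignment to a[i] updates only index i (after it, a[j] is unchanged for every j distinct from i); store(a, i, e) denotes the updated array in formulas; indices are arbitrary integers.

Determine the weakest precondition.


Working backward. After the program, the postcondition 3*data[4] - 1 > -4 ==> 3*data[e + 2] + 6 == e + 7 must hold; in canonical form it is 3*data[4] > -3 ==> 3*data[e + 2] == e + 1.
Before assert 2*lim == 4: 2*lim == 4 && (3*data[4] > -3 ==> 3*data[e + 2] == e + 1)
Before g := 2*data[0] + 8: 2*lim == 4 && (3*data[4] > -3 ==> 3*data[e + 2] == e + 1)
Before skip: 2*lim == 4 && (3*data[4] > -3 ==> 3*data[e + 2] == e + 1)
Answer: WP = 2*lim == 4 && (3*data[4] > -3 ==> 3*data[e + 2] == e + 1)


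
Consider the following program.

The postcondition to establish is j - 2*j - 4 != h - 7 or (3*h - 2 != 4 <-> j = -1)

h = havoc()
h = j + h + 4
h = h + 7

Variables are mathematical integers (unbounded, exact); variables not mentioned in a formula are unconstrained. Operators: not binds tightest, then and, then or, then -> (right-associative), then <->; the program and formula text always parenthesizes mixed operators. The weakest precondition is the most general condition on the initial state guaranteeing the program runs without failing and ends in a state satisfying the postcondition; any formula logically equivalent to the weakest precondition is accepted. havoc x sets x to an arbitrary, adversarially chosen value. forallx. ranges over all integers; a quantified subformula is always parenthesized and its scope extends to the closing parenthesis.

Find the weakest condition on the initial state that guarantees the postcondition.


Working backward. After the program, the postcondition j - 2*j - 4 != h - 7 or (3*h - 2 != 4 <-> j = -1) must hold; in canonical form it is h + j != 3 or (3*h != 6 <-> j = -1).
Before h := h + 7: h + j != -4 or (3*h != -15 <-> j = -1)
Before h := j + h + 4: h + 2*j != -8 or (3*h + 3*j != -27 <-> j = -1)
Before havoc h: forall h_1. (h_1 + 2*j != -8 or (3*h_1 + 3*j != -27 <-> j = -1))
Answer: WP = forall h_1. (h_1 + 2*j != -8 or (3*h_1 + 3*j != -27 <-> j = -1))


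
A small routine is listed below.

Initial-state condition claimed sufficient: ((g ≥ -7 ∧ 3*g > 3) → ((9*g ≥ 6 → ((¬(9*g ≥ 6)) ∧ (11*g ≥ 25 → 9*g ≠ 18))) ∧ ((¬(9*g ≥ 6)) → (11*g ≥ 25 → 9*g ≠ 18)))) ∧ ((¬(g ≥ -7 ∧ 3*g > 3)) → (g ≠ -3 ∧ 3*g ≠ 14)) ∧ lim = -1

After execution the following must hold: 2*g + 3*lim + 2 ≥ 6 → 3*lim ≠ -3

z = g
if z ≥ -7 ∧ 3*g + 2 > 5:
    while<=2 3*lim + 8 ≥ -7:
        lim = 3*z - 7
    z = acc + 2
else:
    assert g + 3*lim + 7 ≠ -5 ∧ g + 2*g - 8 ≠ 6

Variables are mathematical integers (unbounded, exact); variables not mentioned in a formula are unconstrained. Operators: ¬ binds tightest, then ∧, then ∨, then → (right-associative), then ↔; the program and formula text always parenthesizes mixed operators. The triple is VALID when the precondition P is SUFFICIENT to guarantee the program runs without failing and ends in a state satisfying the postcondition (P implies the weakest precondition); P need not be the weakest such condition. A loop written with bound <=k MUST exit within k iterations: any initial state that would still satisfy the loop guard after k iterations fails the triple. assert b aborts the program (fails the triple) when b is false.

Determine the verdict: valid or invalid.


Working backward. After the program, the postcondition 2*g + 3*lim + 2 ≥ 6 → 3*lim ≠ -3 must hold; in canonical form it is 2*g + 3*lim ≥ 4 → 3*lim ≠ -3.
Then branch requires (3*lim ≥ -15 → ((9*z ≥ 6 → ((¬(9*z ≥ 6)) ∧ (2*g + 9*z ≥ 25 → 9*z ≠ 18))) ∧ ((¬(9*z ≥ 6)) → (2*g + 9*z ≥ 25 → 9*z ≠ 18)))) ∧ ((¬(3*lim ≥ -15)) → (2*g + 3*lim ≥ 4 → 3*lim ≠ -3)); else branch requires g + 3*lim ≠ -12 ∧ 3*g ≠ 14 ∧ (2*g + 3*lim ≥ 4 → 3*lim ≠ -3).
Before the if: ((z ≥ -7 ∧ 3*g > 3) → ((3*lim ≥ -15 → ((9*z ≥ 6 → ((¬(9*z ≥ 6)) ∧ (2*g + 9*z ≥ 25 → 9*z ≠ 18))) ∧ ((¬(9*z ≥ 6)) → (2*g + 9*z ≥ 25 → 9*z ≠ 18)))) ∧ ((¬(3*lim ≥ -15)) → (2*g + 3*lim ≥ 4 → 3*lim ≠ -3)))) ∧ ((¬(z ≥ -7 ∧ 3*g > 3)) → (g + 3*lim ≠ -12 ∧ 3*g ≠ 14 ∧ (2*g + 3*lim ≥ 4 → 3*lim ≠ -3)))
Before z := g: ((g ≥ -7 ∧ 3*g > 3) → ((3*lim ≥ -15 → ((9*g ≥ 6 → ((¬(9*g ≥ 6)) ∧ (11*g ≥ 25 → 9*g ≠ 18))) ∧ ((¬(9*g ≥ 6)) → (11*g ≥ 25 → 9*g ≠ 18)))) ∧ ((¬(3*lim ≥ -15)) → (2*g + 3*lim ≥ 4 → 3*lim ≠ -3)))) ∧ ((¬(g ≥ -7 ∧ 3*g > 3)) → (g + 3*lim ≠ -12 ∧ 3*g ≠ 14 ∧ (2*g + 3*lim ≥ 4 → 3*lim ≠ -3)))
The weakest precondition is ((g ≥ -7 ∧ 3*g > 3) → ((3*lim ≥ -15 → ((9*g ≥ 6 → ((¬(9*g ≥ 6)) ∧ (11*g ≥ 25 → 9*g ≠ 18))) ∧ ((¬(9*g ≥ 6)) → (11*g ≥ 25 → 9*g ≠ 18)))) ∧ ((¬(3*lim ≥ -15)) → (2*g + 3*lim ≥ 4 → 3*lim ≠ -3)))) ∧ ((¬(g ≥ -7 ∧ 3*g > 3)) → (g + 3*lim ≠ -12 ∧ 3*g ≠ 14 ∧ (2*g + 3*lim ≥ 4 → 3*lim ≠ -3))).
Check whether ((g ≥ -7 ∧ 3*g > 3) → ((9*g ≥ 6 → ((¬(9*g ≥ 6)) ∧ (11*g ≥ 25 → 9*g ≠ 18))) ∧ ((¬(9*g ≥ 6)) → (11*g ≥ 25 → 9*g ≠ 18)))) ∧ ((¬(g ≥ -7 ∧ 3*g > 3)) → (g ≠ -3 ∧ 3*g ≠ 14)) ∧ lim = -1 implies it.
Countermodel: at the initial state g = -9, lim = -1, the precondition holds but the weakest precondition fails.
Answer: invalid


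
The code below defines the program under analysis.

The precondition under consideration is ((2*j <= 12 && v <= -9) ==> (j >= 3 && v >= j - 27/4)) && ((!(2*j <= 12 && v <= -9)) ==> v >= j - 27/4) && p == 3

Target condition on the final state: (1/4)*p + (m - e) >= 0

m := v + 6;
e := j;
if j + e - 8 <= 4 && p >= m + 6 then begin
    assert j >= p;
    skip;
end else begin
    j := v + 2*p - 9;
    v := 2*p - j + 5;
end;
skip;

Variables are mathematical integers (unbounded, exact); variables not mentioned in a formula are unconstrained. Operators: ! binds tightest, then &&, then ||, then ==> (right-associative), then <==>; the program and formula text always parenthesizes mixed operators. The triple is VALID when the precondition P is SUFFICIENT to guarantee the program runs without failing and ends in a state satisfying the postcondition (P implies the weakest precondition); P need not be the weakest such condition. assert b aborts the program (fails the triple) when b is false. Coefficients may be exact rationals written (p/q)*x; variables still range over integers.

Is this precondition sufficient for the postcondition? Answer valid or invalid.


Working backward. After the program, the postcondition (1/4)*p + (m - e) >= 0 must hold; in canonical form it is m + (1/4)*p >= e.
Before skip: m + (1/4)*p >= e
Then branch requires j >= p && m + (1/4)*p >= e; else branch requires m + (1/4)*p >= e.
Before the if: ((e + j <= 12 && p >= m + 6) ==> (j >= p && m + (1/4)*p >= e)) && ((!(e + j <= 12 && p >= m + 6)) ==> m + (1/4)*p >= e)
Before e := j: ((2*j <= 12 && p >= m + 6) ==> (j >= p && m + (1/4)*p >= j)) && ((!(2*j <= 12 && p >= m + 6)) ==> m + (1/4)*p >= j)
Before m := v + 6: ((2*j <= 12 && p >= v + 12) ==> (j >= p && (1/4)*p + v >= j - 6)) && ((!(2*j <= 12 && p >= v + 12)) ==> (1/4)*p + v >= j - 6)
The weakest precondition is ((2*j <= 12 && p >= v + 12) ==> (j >= p && (1/4)*p + v >= j - 6)) && ((!(2*j <= 12 && p >= v + 12)) ==> (1/4)*p + v >= j - 6).
Check whether ((2*j <= 12 && v <= -9) ==> (j >= 3 && v >= j - 27/4)) && ((!(2*j <= 12 && v <= -9)) ==> v >= j - 27/4) && p == 3 implies it.
Every state satisfying the precondition satisfies the weakest precondition: the implication holds.
Answer: valid


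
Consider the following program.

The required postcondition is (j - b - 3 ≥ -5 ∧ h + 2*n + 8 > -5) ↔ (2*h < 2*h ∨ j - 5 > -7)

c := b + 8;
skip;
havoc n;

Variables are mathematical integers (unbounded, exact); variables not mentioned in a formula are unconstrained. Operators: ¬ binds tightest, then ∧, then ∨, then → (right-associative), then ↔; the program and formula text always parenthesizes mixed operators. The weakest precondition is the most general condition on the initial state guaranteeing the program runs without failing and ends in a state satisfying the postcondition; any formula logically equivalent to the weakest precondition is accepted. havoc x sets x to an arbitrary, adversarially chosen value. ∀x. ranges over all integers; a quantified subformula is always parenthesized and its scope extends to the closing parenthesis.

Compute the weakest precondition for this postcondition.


Working backward. After the program, the postcondition (j - b - 3 ≥ -5 ∧ h + 2*n + 8 > -5) ↔ (2*h < 2*h ∨ j - 5 > -7) must hold; in canonical form it is (j ≥ b - 2 ∧ h + 2*n > -13) ↔ j > -2.
Before havoc n: ∀n_1. ((j ≥ b - 2 ∧ h + 2*n_1 > -13) ↔ j > -2)
Before skip: ∀n_1. ((j ≥ b - 2 ∧ h + 2*n_1 > -13) ↔ j > -2)
Before c := b + 8: ∀n_1. ((j ≥ b - 2 ∧ h + 2*n_1 > -13) ↔ j > -2)
Answer: WP = ∀n_1. ((j ≥ b - 2 ∧ h + 2*n_1 > -13) ↔ j > -2)


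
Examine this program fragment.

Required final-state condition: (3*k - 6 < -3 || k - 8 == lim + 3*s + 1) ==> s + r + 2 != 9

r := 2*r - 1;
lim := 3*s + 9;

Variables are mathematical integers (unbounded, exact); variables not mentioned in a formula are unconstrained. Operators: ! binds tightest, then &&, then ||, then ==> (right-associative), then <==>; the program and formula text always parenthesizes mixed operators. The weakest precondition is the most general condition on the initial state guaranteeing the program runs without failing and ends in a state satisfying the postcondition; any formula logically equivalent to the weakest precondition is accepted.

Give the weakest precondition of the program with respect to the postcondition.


Working backward. After the program, the postcondition (3*k - 6 < -3 || k - 8 == lim + 3*s + 1) ==> s + r + 2 != 9 must hold; in canonical form it is (3*k < 3 || k == lim + 3*s + 9) ==> r + s != 7.
Before lim := 3*s + 9: (3*k < 3 || k == 6*s + 18) ==> r + s != 7
Before r := 2*r - 1: (3*k < 3 || k == 6*s + 18) ==> 2*r + s != 8
Answer: WP = (3*k < 3 || k == 6*s + 18) ==> 2*r + s != 8


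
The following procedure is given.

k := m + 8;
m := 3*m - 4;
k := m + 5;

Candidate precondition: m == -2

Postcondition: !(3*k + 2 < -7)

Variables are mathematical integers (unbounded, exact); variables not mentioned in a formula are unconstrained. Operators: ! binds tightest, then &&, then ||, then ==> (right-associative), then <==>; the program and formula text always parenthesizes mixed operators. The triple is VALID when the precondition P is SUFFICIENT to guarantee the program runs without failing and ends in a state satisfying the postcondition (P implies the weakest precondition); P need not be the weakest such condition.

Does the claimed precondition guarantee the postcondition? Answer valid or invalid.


Working backward. After the program, the postcondition !(3*k + 2 < -7) must hold; in canonical form it is !(3*k < -9).
Before k := m + 5: !(3*m < -24)
Before m := 3*m - 4: !(9*m < -12)
Before k := m + 8: !(9*m < -12)
The weakest precondition is !(9*m < -12).
Check whether m == -2 implies it.
Countermodel: at the initial state m = -2, the precondition holds but the weakest precondition fails.
Answer: invalid


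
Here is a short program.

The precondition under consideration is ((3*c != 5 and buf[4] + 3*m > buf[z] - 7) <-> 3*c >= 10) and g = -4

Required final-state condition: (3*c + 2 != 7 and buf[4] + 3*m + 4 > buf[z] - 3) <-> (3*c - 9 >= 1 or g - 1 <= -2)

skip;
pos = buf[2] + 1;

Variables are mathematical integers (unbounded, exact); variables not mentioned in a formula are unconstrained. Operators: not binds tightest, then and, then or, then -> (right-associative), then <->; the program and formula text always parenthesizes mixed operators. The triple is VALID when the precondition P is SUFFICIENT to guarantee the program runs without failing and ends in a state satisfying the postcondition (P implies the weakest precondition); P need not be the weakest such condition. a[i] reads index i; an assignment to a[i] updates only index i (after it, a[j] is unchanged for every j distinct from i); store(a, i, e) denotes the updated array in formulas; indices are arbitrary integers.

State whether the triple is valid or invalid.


Working backward. After the program, the postcondition (3*c + 2 != 7 and buf[4] + 3*m + 4 > buf[z] - 3) <-> (3*c - 9 >= 1 or g - 1 <= -2) must hold; in canonical form it is (3*c != 5 and buf[4] + 3*m > buf[z] - 7) <-> (3*c >= 10 or g <= -1).
Before pos := buf[2] + 1: (3*c != 5 and buf[4] + 3*m > buf[z] - 7) <-> (3*c >= 10 or g <= -1)
Before skip: (3*c != 5 and buf[4] + 3*m > buf[z] - 7) <-> (3*c >= 10 or g <= -1)
The weakest precondition is (3*c != 5 and buf[4] + 3*m > buf[z] - 7) <-> (3*c >= 10 or g <= -1).
Check whether ((3*c != 5 and buf[4] + 3*m > buf[z] - 7) <-> 3*c >= 10) and g = -4 implies it.
Countermodel: at the initial state buf = {[2] = 0, [4] = -7, elsewhere -7}, c = 3, g = -4, m = 0, z = 2, the precondition holds but the weakest precondition fails.
Answer: invalid


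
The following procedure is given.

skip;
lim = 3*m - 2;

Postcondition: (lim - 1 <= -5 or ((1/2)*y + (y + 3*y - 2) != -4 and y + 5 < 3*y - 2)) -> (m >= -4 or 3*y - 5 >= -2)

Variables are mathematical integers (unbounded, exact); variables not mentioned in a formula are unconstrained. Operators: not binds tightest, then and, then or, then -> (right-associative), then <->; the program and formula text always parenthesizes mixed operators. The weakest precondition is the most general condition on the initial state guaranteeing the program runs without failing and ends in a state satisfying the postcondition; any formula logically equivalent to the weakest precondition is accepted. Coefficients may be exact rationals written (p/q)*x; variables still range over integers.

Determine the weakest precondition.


Working backward. After the program, the postcondition (lim - 1 <= -5 or ((1/2)*y + (y + 3*y - 2) != -4 and y + 5 < 3*y - 2)) -> (m >= -4 or 3*y - 5 >= -2) must hold; in canonical form it is (lim <= -4 or ((9/2)*y != -2 and 2*y > 7)) -> (m >= -4 or 3*y >= 3).
Before lim := 3*m - 2: (3*m <= -2 or ((9/2)*y != -2 and 2*y > 7)) -> (m >= -4 or 3*y >= 3)
Before skip: (3*m <= -2 or ((9/2)*y != -2 and 2*y > 7)) -> (m >= -4 or 3*y >= 3)
Answer: WP = (3*m <= -2 or ((9/2)*y != -2 and 2*y > 7)) -> (m >= -4 or 3*y >= 3)


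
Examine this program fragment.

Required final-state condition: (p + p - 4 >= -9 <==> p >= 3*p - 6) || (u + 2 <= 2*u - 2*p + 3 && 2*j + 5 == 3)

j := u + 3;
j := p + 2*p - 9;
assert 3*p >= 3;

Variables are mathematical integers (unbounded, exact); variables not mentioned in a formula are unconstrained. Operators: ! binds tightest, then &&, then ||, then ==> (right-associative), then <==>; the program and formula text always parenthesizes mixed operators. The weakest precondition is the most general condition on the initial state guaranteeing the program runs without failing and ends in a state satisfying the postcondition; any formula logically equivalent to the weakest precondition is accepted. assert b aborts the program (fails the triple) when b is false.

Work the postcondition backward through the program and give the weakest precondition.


Working backward. After the program, the postcondition (p + p - 4 >= -9 <==> p >= 3*p - 6) || (u + 2 <= 2*u - 2*p + 3 && 2*j + 5 == 3) must hold; in canonical form it is (2*p >= -5 <==> 2*p <= 6) || (2*p <= u + 1 && 2*j == -2).
Before assert 3*p >= 3: 3*p >= 3 && ((2*p >= -5 <==> 2*p <= 6) || (2*p <= u + 1 && 2*j == -2))
Before j := p + 2*p - 9: 3*p >= 3 && ((2*p >= -5 <==> 2*p <= 6) || (2*p <= u + 1 && 6*p == 16))
Before j := u + 3: 3*p >= 3 && ((2*p >= -5 <==> 2*p <= 6) || (2*p <= u + 1 && 6*p == 16))
Answer: WP = 3*p >= 3 && ((2*p >= -5 <==> 2*p <= 6) || (2*p <= u + 1 && 6*p == 16))


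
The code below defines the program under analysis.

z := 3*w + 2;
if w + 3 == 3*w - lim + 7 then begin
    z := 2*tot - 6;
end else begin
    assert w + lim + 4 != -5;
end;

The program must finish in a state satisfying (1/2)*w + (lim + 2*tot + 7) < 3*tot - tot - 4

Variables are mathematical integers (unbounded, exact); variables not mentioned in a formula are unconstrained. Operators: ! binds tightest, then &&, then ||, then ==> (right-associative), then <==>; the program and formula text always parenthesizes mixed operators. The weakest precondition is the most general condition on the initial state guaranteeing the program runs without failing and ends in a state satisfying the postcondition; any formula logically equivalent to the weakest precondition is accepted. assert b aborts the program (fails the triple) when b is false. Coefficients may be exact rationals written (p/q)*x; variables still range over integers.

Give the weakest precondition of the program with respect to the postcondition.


Working backward. After the program, the postcondition (1/2)*w + (lim + 2*tot + 7) < 3*tot - tot - 4 must hold; in canonical form it is lim + (1/2)*w < -11.
Then branch requires lim + (1/2)*w < -11; else branch requires lim + w != -9 && lim + (1/2)*w < -11.
Before the if: (lim == 2*w + 4 ==> lim + (1/2)*w < -11) && ((!(lim == 2*w + 4)) ==> (lim + w != -9 && lim + (1/2)*w < -11))
Before z := 3*w + 2: (lim == 2*w + 4 ==> lim + (1/2)*w < -11) && ((!(lim == 2*w + 4)) ==> (lim + w != -9 && lim + (1/2)*w < -11))
Answer: WP = (lim == 2*w + 4 ==> lim + (1/2)*w < -11) && ((!(lim == 2*w + 4)) ==> (lim + w != -9 && lim + (1/2)*w < -11))


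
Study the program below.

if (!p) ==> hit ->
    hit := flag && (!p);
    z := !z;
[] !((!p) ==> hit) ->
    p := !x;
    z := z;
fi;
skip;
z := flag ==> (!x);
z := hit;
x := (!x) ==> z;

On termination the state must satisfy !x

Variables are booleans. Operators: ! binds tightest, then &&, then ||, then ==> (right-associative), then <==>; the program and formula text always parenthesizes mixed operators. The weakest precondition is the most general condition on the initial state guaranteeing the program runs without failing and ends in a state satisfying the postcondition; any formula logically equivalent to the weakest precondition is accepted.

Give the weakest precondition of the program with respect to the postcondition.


Working backward. After the program, !x must hold.
Before x := (!x) ==> z: !((!x) ==> z)
Before z := hit: !((!x) ==> hit)
Before z := flag ==> (!x): !((!x) ==> hit)
Before skip: !((!x) ==> hit)
Then branch requires !((!x) ==> (flag && (!p))); else branch requires !((!x) ==> hit).
Before the if: (((!p) ==> hit) ==> (!((!x) ==> (flag && (!p))))) && ((!((!p) ==> hit)) ==> (!((!x) ==> hit)))
Answer: WP = (((!p) ==> hit) ==> (!((!x) ==> (flag && (!p))))) && ((!((!p) ==> hit)) ==> (!((!x) ==> hit)))


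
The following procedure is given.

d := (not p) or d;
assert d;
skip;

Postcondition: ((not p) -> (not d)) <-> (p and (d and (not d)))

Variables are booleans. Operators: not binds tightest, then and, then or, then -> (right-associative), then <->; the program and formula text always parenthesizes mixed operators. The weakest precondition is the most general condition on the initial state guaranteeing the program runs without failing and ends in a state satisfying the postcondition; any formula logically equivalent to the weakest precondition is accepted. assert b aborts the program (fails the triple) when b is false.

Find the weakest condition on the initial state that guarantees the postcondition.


Working backward. After the program, the postcondition ((not p) -> (not d)) <-> (p and (d and (not d))) must hold; in canonical form it is not ((not p) -> (not d)).
Before skip: not ((not p) -> (not d))
Before assert d: d and (not ((not p) -> (not d)))
Before d := (not p) or d: ((not p) or d) and (not ((not p) -> (not ((not p) or d))))
Answer: WP = ((not p) or d) and (not ((not p) -> (not ((not p) or d))))


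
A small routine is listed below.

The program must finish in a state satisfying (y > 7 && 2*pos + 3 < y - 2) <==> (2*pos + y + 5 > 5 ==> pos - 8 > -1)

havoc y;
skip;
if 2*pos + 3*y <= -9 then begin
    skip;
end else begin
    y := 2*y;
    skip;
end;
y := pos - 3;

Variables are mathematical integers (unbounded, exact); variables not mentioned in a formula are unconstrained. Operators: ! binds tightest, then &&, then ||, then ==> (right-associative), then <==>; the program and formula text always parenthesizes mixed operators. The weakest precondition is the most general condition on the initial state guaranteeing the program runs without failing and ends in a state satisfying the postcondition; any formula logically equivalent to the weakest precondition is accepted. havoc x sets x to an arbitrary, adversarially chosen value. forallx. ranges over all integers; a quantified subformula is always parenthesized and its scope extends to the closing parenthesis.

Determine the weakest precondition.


Working backward. After the program, the postcondition (y > 7 && 2*pos + 3 < y - 2) <==> (2*pos + y + 5 > 5 ==> pos - 8 > -1) must hold; in canonical form it is (y > 7 && 2*pos < y - 5) <==> (2*pos + y > 0 ==> pos > 7).
Before y := pos - 3: (pos > 10 && pos < -8) <==> (3*pos > 3 ==> pos > 7)
Then branch requires (pos > 10 && pos < -8) <==> (3*pos > 3 ==> pos > 7); else branch requires (pos > 10 && pos < -8) <==> (3*pos > 3 ==> pos > 7).
Before the if: (2*pos + 3*y <= -9 ==> ((pos > 10 && pos < -8) <==> (3*pos > 3 ==> pos > 7))) && ((!(2*pos + 3*y <= -9)) ==> ((pos > 10 && pos < -8) <==> (3*pos > 3 ==> pos > 7)))
Before skip: (2*pos + 3*y <= -9 ==> ((pos > 10 && pos < -8) <==> (3*pos > 3 ==> pos > 7))) && ((!(2*pos + 3*y <= -9)) ==> ((pos > 10 && pos < -8) <==> (3*pos > 3 ==> pos > 7)))
Before havoc y: forall y_1. ((2*pos + 3*y_1 <= -9 ==> ((pos > 10 && pos < -8) <==> (3*pos > 3 ==> pos > 7))) && ((!(2*pos + 3*y_1 <= -9)) ==> ((pos > 10 && pos < -8) <==> (3*pos > 3 ==> pos > 7))))
Answer: WP = forall y_1. ((2*pos + 3*y_1 <= -9 ==> ((pos > 10 && pos < -8) <==> (3*pos > 3 ==> pos > 7))) && ((!(2*pos + 3*y_1 <= -9)) ==> ((pos > 10 && pos < -8) <==> (3*pos > 3 ==> pos > 7))))


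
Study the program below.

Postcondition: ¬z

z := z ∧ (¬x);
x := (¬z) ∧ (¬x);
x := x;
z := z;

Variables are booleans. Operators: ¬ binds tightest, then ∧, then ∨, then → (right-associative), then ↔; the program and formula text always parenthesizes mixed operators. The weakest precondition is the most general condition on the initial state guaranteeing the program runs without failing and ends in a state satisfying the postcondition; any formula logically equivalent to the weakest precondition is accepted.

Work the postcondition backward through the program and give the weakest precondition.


Working backward. After the program, ¬z must hold.
Before z := z: ¬z
Before x := x: ¬z
Before x := (¬z) ∧ (¬x): ¬z
Before z := z ∧ (¬x): ¬(z ∧ (¬x))
Answer: WP = ¬(z ∧ (¬x))


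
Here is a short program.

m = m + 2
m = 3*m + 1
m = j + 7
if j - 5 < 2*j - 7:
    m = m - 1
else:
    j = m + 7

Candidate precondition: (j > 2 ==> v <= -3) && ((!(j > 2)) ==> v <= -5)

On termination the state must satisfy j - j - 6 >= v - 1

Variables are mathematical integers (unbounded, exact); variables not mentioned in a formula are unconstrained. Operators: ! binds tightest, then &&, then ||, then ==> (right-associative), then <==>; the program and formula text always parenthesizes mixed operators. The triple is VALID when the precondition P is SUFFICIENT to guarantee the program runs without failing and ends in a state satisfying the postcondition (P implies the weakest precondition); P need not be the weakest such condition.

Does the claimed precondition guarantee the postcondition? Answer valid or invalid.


Working backward. After the program, the postcondition j - j - 6 >= v - 1 must hold; in canonical form it is v <= -5.
Then branch requires v <= -5; else branch requires v <= -5.
Before the if: (j > 2 ==> v <= -5) && ((!(j > 2)) ==> v <= -5)
Before m := j + 7: (j > 2 ==> v <= -5) && ((!(j > 2)) ==> v <= -5)
Before m := 3*m + 1: (j > 2 ==> v <= -5) && ((!(j > 2)) ==> v <= -5)
Before m := m + 2: (j > 2 ==> v <= -5) && ((!(j > 2)) ==> v <= -5)
The weakest precondition is (j > 2 ==> v <= -5) && ((!(j > 2)) ==> v <= -5).
Check whether (j > 2 ==> v <= -3) && ((!(j > 2)) ==> v <= -5) implies it.
Countermodel: at the initial state j = 3, v = -4, the precondition holds but the weakest precondition fails.
Answer: invalid


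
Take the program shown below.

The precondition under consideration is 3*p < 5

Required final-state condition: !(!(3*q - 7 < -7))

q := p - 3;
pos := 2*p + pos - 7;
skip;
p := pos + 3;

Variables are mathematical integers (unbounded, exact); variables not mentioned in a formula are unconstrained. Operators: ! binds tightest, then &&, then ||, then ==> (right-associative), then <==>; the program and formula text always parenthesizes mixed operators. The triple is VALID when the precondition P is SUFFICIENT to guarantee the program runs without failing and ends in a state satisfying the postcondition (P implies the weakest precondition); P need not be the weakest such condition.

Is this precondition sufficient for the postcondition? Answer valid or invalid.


Working backward. After the program, the postcondition !(!(3*q - 7 < -7)) must hold; in canonical form it is 3*q < 0.
Before p := pos + 3: 3*q < 0
Before skip: 3*q < 0
Before pos := 2*p + pos - 7: 3*q < 0
Before q := p - 3: 3*p < 9
The weakest precondition is 3*p < 9.
Check whether 3*p < 5 implies it.
Every state satisfying the precondition satisfies the weakest precondition: the implication holds.
Answer: valid


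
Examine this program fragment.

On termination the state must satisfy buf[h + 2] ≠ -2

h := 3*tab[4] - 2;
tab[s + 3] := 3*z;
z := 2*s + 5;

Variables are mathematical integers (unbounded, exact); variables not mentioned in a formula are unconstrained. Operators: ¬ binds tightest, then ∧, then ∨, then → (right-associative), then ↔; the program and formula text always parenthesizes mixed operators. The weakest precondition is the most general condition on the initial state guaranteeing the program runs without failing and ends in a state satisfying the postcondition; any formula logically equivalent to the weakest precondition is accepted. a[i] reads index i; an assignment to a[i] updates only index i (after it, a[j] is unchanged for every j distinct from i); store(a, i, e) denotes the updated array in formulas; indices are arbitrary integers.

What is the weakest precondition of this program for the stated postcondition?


Working backward. After the program, buf[h + 2] ≠ -2 must hold.
Before z := 2*s + 5: buf[h + 2] ≠ -2
Before tab[s + 3] := 3*z: buf[h + 2] ≠ -2
Before h := 3*tab[4] - 2: buf[3*tab[4]] ≠ -2
Answer: WP = buf[3*tab[4]] ≠ -2


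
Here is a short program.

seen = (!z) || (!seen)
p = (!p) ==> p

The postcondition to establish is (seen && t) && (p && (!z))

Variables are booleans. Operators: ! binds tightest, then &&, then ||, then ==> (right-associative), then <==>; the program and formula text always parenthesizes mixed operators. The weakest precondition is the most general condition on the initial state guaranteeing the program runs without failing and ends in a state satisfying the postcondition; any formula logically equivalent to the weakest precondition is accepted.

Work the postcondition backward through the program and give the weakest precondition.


Working backward. After the program, the postcondition (seen && t) && (p && (!z)) must hold; in canonical form it is seen && t && p && (!z).
Before p := (!p) ==> p: seen && t && ((!p) ==> p) && (!z)
Before seen := (!z) || (!seen): ((!z) || (!seen)) && t && ((!p) ==> p) && (!z)
Answer: WP = ((!z) || (!seen)) && t && ((!p) ==> p) && (!z)


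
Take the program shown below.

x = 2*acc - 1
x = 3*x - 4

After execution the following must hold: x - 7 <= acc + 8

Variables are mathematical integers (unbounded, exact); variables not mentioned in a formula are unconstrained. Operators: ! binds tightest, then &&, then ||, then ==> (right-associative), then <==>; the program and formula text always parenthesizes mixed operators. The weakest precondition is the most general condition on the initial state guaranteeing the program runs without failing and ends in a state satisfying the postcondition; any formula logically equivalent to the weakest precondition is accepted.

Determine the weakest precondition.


Working backward. After the program, the postcondition x - 7 <= acc + 8 must hold; in canonical form it is x <= acc + 15.
Before x := 3*x - 4: 3*x <= acc + 19
Before x := 2*acc - 1: 5*acc <= 22
Answer: WP = 5*acc <= 22


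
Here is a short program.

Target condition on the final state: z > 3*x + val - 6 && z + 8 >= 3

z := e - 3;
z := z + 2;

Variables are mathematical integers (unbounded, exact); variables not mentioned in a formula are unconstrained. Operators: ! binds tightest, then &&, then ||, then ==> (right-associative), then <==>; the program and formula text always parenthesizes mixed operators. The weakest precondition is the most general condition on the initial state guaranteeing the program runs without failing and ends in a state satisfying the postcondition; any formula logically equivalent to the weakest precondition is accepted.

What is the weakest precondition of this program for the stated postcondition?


Working backward. After the program, the postcondition z > 3*x + val - 6 && z + 8 >= 3 must hold; in canonical form it is z > val + 3*x - 6 && z >= -5.
Before z := z + 2: z > val + 3*x - 8 && z >= -7
Before z := e - 3: e > val + 3*x - 5 && e >= -4
Answer: WP = e > val + 3*x - 5 && e >= -4


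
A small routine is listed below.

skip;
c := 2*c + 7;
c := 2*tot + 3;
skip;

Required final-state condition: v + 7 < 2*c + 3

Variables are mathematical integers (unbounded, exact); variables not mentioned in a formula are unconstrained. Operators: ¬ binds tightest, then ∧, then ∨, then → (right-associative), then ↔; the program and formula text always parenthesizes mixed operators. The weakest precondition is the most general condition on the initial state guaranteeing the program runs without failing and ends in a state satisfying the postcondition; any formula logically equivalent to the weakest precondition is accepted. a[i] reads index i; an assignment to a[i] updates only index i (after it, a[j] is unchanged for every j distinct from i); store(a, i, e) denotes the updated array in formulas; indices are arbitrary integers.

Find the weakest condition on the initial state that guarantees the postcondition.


Working backward. After the program, the postcondition v + 7 < 2*c + 3 must hold; in canonical form it is v < 2*c - 4.
Before skip: v < 2*c - 4
Before c := 2*tot + 3: v < 4*tot + 2
Before c := 2*c + 7: v < 4*tot + 2
Before skip: v < 4*tot + 2
Answer: WP = v < 4*tot + 2


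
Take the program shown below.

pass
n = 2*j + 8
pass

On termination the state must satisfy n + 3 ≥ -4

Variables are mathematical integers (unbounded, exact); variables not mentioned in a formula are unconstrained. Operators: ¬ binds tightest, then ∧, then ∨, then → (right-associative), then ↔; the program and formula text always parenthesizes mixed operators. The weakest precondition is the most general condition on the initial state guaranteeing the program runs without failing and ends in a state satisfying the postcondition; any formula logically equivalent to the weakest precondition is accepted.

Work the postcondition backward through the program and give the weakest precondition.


Working backward. After the program, the postcondition n + 3 ≥ -4 must hold; in canonical form it is n ≥ -7.
Before skip: n ≥ -7
Before n := 2*j + 8: 2*j ≥ -15
Before skip: 2*j ≥ -15
Answer: WP = 2*j ≥ -15


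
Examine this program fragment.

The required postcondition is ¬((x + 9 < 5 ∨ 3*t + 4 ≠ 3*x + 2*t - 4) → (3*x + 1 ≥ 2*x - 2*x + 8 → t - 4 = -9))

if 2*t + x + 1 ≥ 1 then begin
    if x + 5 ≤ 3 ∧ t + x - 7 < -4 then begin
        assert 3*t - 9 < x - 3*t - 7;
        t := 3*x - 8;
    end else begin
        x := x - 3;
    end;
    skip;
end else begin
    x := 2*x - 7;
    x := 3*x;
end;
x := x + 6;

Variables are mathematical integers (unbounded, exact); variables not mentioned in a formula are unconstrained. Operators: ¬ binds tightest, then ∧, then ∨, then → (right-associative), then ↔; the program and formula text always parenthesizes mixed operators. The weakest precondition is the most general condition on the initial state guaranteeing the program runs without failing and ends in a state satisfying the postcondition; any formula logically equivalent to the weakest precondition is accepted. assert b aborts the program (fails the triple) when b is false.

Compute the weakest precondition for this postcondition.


Working backward. After the program, the postcondition ¬((x + 9 < 5 ∨ 3*t + 4 ≠ 3*x + 2*t - 4) → (3*x + 1 ≥ 2*x - 2*x + 8 → t - 4 = -9)) must hold; in canonical form it is ¬((x < -4 ∨ t ≠ 3*x - 8) → (3*x ≥ 7 → t = -5)).
Before x := x + 6: ¬((x < -10 ∨ t ≠ 3*x + 10) → (3*x ≥ -11 → t = -5))
Then branch requires ((x ≤ -2 ∧ t + x < 3) → (6*t < x + 2 ∧ (¬(3*x ≥ -11 → 3*x = 3)))) ∧ ((¬(x ≤ -2 ∧ t + x < 3)) → (¬((x < -7 ∨ t ≠ 3*x + 1) → (3*x ≥ -2 → t = -5)))); else branch requires ¬((6*x < 11 ∨ t ≠ 18*x - 53) → (18*x ≥ 52 → t = -5)).
Before the if: (2*t + x ≥ 0 → (((x ≤ -2 ∧ t + x < 3) → (6*t < x + 2 ∧ (¬(3*x ≥ -11 → 3*x = 3)))) ∧ ((¬(x ≤ -2 ∧ t + x < 3)) → (¬((x < -7 ∨ t ≠ 3*x + 1) → (3*x ≥ -2 → t = -5)))))) ∧ ((¬(2*t + x ≥ 0)) → (¬((6*x < 11 ∨ t ≠ 18*x - 53) → (18*x ≥ 52 → t = -5))))
Answer: WP = (2*t + x ≥ 0 → (((x ≤ -2 ∧ t + x < 3) → (6*t < x + 2 ∧ (¬(3*x ≥ -11 → 3*x = 3)))) ∧ ((¬(x ≤ -2 ∧ t + x < 3)) → (¬((x < -7 ∨ t ≠ 3*x + 1) → (3*x ≥ -2 → t = -5)))))) ∧ ((¬(2*t + x ≥ 0)) → (¬((6*x < 11 ∨ t ≠ 18*x - 53) → (18*x ≥ 52 → t = -5))))


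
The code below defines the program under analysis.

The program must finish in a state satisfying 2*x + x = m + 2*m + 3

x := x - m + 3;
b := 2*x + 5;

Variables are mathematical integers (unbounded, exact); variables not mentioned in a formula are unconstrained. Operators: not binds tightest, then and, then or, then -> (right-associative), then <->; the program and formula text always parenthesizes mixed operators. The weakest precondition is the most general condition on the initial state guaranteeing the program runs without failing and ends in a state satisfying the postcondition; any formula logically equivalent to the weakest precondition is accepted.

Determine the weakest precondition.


Working backward. After the program, the postcondition 2*x + x = m + 2*m + 3 must hold; in canonical form it is 3*x = 3*m + 3.
Before b := 2*x + 5: 3*x = 3*m + 3
Before x := x - m + 3: 3*x = 6*m - 6
Answer: WP = 3*x = 6*m - 6


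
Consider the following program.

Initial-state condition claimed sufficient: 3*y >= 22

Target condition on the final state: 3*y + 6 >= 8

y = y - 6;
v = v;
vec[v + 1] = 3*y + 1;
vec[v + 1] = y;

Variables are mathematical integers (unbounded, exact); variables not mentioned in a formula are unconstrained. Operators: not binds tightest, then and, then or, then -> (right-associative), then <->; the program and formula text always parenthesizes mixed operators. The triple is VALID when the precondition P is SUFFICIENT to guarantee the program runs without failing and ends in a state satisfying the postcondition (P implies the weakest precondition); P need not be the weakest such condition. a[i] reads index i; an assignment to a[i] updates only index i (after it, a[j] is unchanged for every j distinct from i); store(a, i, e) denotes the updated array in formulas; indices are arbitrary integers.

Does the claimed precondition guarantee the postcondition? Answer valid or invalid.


Working backward. After the program, the postcondition 3*y + 6 >= 8 must hold; in canonical form it is 3*y >= 2.
Before vec[v + 1] := y: 3*y >= 2
Before vec[v + 1] := 3*y + 1: 3*y >= 2
Before v := v: 3*y >= 2
Before y := y - 6: 3*y >= 20
The weakest precondition is 3*y >= 20.
Check whether 3*y >= 22 implies it.
Every state satisfying the precondition satisfies the weakest precondition: the implication holds.
Answer: valid
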